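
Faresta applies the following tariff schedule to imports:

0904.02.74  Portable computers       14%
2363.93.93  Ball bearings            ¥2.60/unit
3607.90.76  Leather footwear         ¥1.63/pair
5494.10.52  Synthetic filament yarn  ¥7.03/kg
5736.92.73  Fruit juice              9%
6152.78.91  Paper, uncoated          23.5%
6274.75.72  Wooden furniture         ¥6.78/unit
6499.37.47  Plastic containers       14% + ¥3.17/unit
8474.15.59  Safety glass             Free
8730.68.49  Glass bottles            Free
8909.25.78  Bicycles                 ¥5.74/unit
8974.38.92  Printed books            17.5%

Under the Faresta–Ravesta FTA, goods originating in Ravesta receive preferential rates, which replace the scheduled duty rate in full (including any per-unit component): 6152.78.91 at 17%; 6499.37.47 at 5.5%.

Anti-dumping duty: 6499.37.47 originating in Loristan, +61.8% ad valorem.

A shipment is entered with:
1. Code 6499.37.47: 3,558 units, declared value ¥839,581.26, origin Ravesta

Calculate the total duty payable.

¥46,176.97

Line 1 (6499.37.47, Ravesta, 3,558 units, ¥839,581.26):
Base rate for 6499.37.47 is 14% + ¥3.17/unit.
Origin Ravesta qualifies under the Faresta–Ravesta agreement and 6499.37.47 is covered: preferential rate 5.5% applies instead.
The additional-duty order on 6499.37.47 targets Loristan, not Ravesta; it does not apply.
Duty = ¥839,581.26 × 5.5% = ¥46,176.97.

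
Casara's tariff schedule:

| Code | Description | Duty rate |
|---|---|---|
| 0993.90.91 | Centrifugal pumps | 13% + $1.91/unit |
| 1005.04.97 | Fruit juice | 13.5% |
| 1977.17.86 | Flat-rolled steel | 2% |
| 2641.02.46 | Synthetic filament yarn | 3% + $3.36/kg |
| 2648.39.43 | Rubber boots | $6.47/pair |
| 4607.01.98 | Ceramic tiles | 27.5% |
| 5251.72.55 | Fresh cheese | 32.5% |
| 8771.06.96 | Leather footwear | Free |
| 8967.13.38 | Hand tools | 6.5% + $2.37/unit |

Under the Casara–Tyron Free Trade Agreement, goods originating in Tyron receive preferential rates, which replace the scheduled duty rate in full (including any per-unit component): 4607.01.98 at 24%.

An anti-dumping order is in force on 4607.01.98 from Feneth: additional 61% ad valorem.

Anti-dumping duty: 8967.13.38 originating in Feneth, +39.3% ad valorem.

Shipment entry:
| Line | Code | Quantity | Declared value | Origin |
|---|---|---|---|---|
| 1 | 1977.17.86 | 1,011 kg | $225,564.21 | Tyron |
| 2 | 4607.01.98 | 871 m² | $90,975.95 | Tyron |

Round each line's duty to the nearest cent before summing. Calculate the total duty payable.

$26,345.51

Line 1 (1977.17.86, Tyron, 1,011 kg, $225,564.21):
Base rate for 1977.17.86 is 2%.
Origin Tyron is the FTA partner but 1977.17.86 is not on the preference list; base rate stands.
Duty = $225,564.21 × 2% = $4,511.28.
Line 2 (4607.01.98, Tyron, 871 m², $90,975.95):
Base rate for 4607.01.98 is 27.5%.
Origin Tyron qualifies under the Casara–Tyron agreement and 4607.01.98 is covered: preferential rate 24% applies instead.
The additional-duty order on 4607.01.98 targets Feneth, not Tyron; it does not apply.
Duty = $90,975.95 × 24% = $21,834.23.
Total = $4,511.28 + $21,834.23 = $26,345.51.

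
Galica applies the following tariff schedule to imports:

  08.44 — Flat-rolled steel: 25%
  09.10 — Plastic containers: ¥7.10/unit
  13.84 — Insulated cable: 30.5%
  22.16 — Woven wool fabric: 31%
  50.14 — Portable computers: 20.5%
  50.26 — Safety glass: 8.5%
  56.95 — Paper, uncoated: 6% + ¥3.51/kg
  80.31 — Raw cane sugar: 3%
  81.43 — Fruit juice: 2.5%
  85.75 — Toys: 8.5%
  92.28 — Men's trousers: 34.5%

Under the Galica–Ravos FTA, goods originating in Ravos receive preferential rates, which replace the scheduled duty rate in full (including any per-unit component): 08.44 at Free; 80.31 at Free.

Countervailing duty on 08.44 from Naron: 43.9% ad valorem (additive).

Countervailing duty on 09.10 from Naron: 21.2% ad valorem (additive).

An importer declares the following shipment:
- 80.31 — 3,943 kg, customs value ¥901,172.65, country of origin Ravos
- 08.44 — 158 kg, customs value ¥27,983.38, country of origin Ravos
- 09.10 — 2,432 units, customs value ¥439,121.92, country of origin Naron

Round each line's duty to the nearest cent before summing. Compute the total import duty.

¥110,361.05

Line 1 (80.31, Ravos, 3,943 kg, ¥901,172.65):
Base rate for 80.31 is 3%.
Origin Ravos qualifies under the Galica–Ravos agreement and 80.31 is covered: preferential rate Free applies instead.
Duty = ¥901,172.65 × 0% = ¥0.00.
Line 2 (08.44, Ravos, 158 kg, ¥27,983.38):
Base rate for 08.44 is 25%.
Origin Ravos qualifies under the Galica–Ravos agreement and 08.44 is covered: preferential rate Free applies instead.
The additional-duty order on 08.44 targets Naron, not Ravos; it does not apply.
Duty = ¥27,983.38 × 0% = ¥0.00.
Line 3 (09.10, Naron, 2,432 units, ¥439,121.92):
Base rate for 09.10 is ¥7.10/unit.
Additional duty on 09.10 from Naron: +21.2% ad valorem. Applied ad valorem rate = 21.2%.
Duty = ¥439,121.92 × 21.2% + 2,432 × ¥7.10 = ¥110,361.05.
Total = ¥0.00 + ¥0.00 + ¥110,361.05 = ¥110,361.05.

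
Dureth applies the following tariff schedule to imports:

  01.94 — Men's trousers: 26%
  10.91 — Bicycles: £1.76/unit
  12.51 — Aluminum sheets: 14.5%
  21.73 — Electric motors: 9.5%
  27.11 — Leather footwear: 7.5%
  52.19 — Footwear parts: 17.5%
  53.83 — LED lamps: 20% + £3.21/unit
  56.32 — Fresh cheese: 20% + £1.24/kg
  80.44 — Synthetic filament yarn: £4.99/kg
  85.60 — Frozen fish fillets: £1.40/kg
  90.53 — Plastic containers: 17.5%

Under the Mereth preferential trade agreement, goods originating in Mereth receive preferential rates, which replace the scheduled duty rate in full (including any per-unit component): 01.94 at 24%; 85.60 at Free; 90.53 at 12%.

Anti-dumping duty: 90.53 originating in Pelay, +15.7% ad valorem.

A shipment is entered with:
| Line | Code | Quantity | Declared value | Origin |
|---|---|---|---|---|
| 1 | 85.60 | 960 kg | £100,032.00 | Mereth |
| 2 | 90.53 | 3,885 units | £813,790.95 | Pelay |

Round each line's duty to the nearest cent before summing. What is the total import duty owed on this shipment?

Line 1 (85.60, Mereth, 960 kg, £100,032.00):
Base rate for 85.60 is £1.40/kg.
Origin Mereth qualifies under the Dureth–Mereth agreement and 85.60 is covered: preferential rate Free applies instead.
Duty = £100,032.00 × 0% = £0.00.
Line 2 (90.53, Pelay, 3,885 units, £813,790.95):
Base rate for 90.53 is 17.5%.
90.53 has an FTA preferential rate, but origin Pelay is not Mereth; base rate stands.
Additional duty on 90.53 from Pelay: +15.7%. Applied ad valorem rate: 17.5% + 15.7% = 33.2%.
Duty = £813,790.95 × 33.2% = £270,178.60.
Total = £0.00 + £270,178.60 = £270,178.60.

£270,178.60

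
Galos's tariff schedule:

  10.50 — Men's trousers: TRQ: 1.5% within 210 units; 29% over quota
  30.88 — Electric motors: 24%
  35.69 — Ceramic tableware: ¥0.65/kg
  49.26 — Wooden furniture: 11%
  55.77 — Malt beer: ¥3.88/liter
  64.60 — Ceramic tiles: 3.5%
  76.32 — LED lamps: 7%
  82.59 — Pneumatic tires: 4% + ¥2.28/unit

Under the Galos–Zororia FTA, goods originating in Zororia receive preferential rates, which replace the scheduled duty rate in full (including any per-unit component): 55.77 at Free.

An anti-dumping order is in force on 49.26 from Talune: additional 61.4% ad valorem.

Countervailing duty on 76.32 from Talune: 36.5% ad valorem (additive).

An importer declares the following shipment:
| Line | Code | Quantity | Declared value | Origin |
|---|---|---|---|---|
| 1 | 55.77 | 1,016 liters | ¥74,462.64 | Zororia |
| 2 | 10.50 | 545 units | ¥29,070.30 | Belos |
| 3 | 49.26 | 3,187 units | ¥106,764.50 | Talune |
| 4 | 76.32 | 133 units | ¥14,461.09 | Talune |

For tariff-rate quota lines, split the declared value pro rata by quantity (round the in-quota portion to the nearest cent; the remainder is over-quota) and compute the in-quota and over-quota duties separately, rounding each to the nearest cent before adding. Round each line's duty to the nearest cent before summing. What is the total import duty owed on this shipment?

¥88,938.07

Line 1 (55.77, Zororia, 1,016 liters, ¥74,462.64):
Base rate for 55.77 is ¥3.88/liter.
Origin Zororia qualifies under the Galos–Zororia agreement and 55.77 is covered: preferential rate Free applies instead.
Duty = ¥74,462.64 × 0% = ¥0.00.
Line 2 (10.50, Belos, 545 units, ¥29,070.30):
Code 10.50 is under a tariff-rate quota (threshold 210 units). In-quota: 210 units at 1.5%; over-quota: 335 units at 29%.
Pro-rata value split: in-quota = ¥29,070.30 × 210/545 = ¥11,201.40; over-quota = ¥29,070.30 − ¥11,201.40 = ¥17,868.90.
In-quota duty = ¥11,201.40 × 1.5% = ¥168.02. Over-quota duty = ¥17,868.90 × 29% = ¥5,181.98.
Line duty = ¥168.02 + ¥5,181.98 = ¥5,350.00.
Line 3 (49.26, Talune, 3,187 units, ¥106,764.50):
Base rate for 49.26 is 11%.
Additional duty on 49.26 from Talune: +61.4%. Applied ad valorem rate: 11% + 61.4% = 72.4%.
Duty = ¥106,764.50 × 72.4% = ¥77,297.50.
Line 4 (76.32, Talune, 133 units, ¥14,461.09):
Base rate for 76.32 is 7%.
Additional duty on 76.32 from Talune: +36.5%. Applied ad valorem rate: 7% + 36.5% = 43.5%.
Duty = ¥14,461.09 × 43.5% = ¥6,290.57.
Total = ¥0.00 + ¥5,350.00 + ¥77,297.50 + ¥6,290.57 = ¥88,938.07.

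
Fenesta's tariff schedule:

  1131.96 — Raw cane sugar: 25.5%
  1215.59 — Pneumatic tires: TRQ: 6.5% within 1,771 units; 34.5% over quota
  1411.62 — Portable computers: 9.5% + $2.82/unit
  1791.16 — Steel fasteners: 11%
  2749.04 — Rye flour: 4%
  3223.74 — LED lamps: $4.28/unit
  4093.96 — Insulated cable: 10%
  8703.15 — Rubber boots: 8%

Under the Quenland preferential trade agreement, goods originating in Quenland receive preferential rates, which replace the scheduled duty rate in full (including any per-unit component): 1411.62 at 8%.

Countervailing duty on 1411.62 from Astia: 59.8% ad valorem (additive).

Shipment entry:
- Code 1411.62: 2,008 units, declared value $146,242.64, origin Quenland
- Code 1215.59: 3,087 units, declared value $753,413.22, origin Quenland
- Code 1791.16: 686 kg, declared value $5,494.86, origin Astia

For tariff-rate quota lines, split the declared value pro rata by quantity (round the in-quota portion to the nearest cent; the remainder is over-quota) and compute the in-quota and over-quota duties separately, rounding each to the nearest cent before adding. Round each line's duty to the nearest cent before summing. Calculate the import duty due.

$151,206.93

Line 1 (1411.62, Quenland, 2,008 units, $146,242.64):
Base rate for 1411.62 is 9.5% + $2.82/unit.
Origin Quenland qualifies under the Fenesta–Quenland agreement and 1411.62 is covered: preferential rate 8% applies instead.
The additional-duty order on 1411.62 targets Astia, not Quenland; it does not apply.
Duty = $146,242.64 × 8% = $11,699.41.
Line 2 (1215.59, Quenland, 3,087 units, $753,413.22):
Code 1215.59 is under a tariff-rate quota (threshold 1,771 units). In-quota: 1,771 units at 6.5%; over-quota: 1,316 units at 34.5%.
Pro-rata value split: in-quota = $753,413.22 × 1,771/3,087 = $432,230.26; over-quota = $753,413.22 − $432,230.26 = $321,182.96.
In-quota duty = $432,230.26 × 6.5% = $28,094.97. Over-quota duty = $321,182.96 × 34.5% = $110,808.12.
Line duty = $28,094.97 + $110,808.12 = $138,903.09.
Line 3 (1791.16, Astia, 686 kg, $5,494.86):
Base rate for 1791.16 is 11%.
Duty = $5,494.86 × 11% = $604.43.
Total = $11,699.41 + $138,903.09 + $604.43 = $151,206.93.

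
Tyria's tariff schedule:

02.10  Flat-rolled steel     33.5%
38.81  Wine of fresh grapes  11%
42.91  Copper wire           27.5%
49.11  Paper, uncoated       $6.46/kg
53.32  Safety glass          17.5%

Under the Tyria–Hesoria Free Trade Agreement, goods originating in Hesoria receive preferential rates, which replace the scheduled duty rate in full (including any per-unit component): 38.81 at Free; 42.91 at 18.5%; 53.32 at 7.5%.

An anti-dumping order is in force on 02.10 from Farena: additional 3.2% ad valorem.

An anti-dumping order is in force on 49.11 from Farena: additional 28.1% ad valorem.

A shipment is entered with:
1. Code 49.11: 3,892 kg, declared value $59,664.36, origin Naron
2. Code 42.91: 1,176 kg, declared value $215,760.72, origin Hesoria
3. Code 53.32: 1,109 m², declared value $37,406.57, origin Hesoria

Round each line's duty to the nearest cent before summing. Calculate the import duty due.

Line 1 (49.11, Naron, 3,892 kg, $59,664.36):
Base rate for 49.11 is $6.46/kg.
The additional-duty order on 49.11 targets Farena, not Naron; it does not apply.
Duty = 3,892 × $6.46 = $25,142.32.
Line 2 (42.91, Hesoria, 1,176 kg, $215,760.72):
Base rate for 42.91 is 27.5%.
Origin Hesoria qualifies under the Tyria–Hesoria agreement and 42.91 is covered: preferential rate 18.5% applies instead.
Duty = $215,760.72 × 18.5% = $39,915.73.
Line 3 (53.32, Hesoria, 1,109 m², $37,406.57):
Base rate for 53.32 is 17.5%.
Origin Hesoria qualifies under the Tyria–Hesoria agreement and 53.32 is covered: preferential rate 7.5% applies instead.
Duty = $37,406.57 × 7.5% = $2,805.49.
Total = $25,142.32 + $39,915.73 + $2,805.49 = $67,863.54.

$67,863.54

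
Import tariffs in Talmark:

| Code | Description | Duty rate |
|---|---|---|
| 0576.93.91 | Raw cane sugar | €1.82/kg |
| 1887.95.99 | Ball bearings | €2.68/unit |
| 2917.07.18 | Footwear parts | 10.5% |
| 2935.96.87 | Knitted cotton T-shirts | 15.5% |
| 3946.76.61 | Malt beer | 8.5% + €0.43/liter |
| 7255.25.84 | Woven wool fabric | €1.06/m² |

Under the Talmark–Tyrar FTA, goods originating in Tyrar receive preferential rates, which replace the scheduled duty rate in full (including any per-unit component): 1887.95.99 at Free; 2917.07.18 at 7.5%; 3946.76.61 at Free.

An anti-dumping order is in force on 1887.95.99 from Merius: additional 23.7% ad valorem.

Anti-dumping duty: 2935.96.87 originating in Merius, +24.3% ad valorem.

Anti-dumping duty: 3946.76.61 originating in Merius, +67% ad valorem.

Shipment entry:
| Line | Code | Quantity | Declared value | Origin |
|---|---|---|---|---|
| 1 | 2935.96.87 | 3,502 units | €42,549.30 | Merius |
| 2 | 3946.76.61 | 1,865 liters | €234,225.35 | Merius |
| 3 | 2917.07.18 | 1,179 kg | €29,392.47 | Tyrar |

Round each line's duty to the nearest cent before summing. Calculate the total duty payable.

€196,781.15

Line 1 (2935.96.87, Merius, 3,502 units, €42,549.30):
Base rate for 2935.96.87 is 15.5%.
Additional duty on 2935.96.87 from Merius: +24.3%. Applied ad valorem rate: 15.5% + 24.3% = 39.8%.
Duty = €42,549.30 × 39.8% = €16,934.62.
Line 2 (3946.76.61, Merius, 1,865 liters, €234,225.35):
Base rate for 3946.76.61 is 8.5% + €0.43/liter.
3946.76.61 has an FTA preferential rate, but origin Merius is not Tyrar; base rate stands.
Additional duty on 3946.76.61 from Merius: +67%. Applied ad valorem rate: 8.5% + 67% = 75.5%.
Duty = €234,225.35 × 75.5% + 1,865 × €0.43 = €177,642.09.
Line 3 (2917.07.18, Tyrar, 1,179 kg, €29,392.47):
Base rate for 2917.07.18 is 10.5%.
Origin Tyrar qualifies under the Talmark–Tyrar agreement and 2917.07.18 is covered: preferential rate 7.5% applies instead.
Duty = €29,392.47 × 7.5% = €2,204.44.
Total = €16,934.62 + €177,642.09 + €2,204.44 = €196,781.15.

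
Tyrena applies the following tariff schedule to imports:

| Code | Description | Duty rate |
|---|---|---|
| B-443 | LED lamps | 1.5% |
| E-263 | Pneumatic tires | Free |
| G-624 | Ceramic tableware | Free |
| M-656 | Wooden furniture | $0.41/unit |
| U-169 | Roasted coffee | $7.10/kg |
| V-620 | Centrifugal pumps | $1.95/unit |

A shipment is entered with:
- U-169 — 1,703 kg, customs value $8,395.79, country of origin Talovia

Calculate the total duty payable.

$12,091.30

Line 1 (U-169, Talovia, 1,703 kg, $8,395.79):
Base rate for U-169 is $7.10/kg.
Duty = 1,703 × $7.10 = $12,091.30.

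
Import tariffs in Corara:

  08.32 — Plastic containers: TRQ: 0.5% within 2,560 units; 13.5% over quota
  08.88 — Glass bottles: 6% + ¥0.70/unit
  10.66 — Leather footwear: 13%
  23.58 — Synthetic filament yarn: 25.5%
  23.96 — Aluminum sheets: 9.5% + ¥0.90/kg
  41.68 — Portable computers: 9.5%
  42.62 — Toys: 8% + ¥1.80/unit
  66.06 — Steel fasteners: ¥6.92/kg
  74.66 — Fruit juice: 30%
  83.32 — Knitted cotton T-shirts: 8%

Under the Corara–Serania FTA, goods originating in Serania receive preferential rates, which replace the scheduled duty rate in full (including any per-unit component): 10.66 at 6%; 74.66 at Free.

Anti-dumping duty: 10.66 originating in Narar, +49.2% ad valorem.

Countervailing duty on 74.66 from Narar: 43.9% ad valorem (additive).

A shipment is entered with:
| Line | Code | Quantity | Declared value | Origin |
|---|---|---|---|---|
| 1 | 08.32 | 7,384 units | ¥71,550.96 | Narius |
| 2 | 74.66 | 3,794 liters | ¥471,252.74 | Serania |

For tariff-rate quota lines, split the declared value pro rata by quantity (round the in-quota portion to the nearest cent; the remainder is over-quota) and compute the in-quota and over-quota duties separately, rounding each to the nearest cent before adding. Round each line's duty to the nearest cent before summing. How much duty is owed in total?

¥6,434.55

Line 1 (08.32, Narius, 7,384 units, ¥71,550.96):
Code 08.32 is under a tariff-rate quota (threshold 2,560 units). In-quota: 2,560 units at 0.5%; over-quota: 4,824 units at 13.5%.
Pro-rata value split: in-quota = ¥71,550.96 × 2,560/7,384 = ¥24,806.40; over-quota = ¥71,550.96 − ¥24,806.40 = ¥46,744.56.
In-quota duty = ¥24,806.40 × 0.5% = ¥124.03. Over-quota duty = ¥46,744.56 × 13.5% = ¥6,310.52.
Line duty = ¥124.03 + ¥6,310.52 = ¥6,434.55.
Line 2 (74.66, Serania, 3,794 liters, ¥471,252.74):
Base rate for 74.66 is 30%.
Origin Serania qualifies under the Corara–Serania agreement and 74.66 is covered: preferential rate Free applies instead.
The additional-duty order on 74.66 targets Narar, not Serania; it does not apply.
Duty = ¥471,252.74 × 0% = ¥0.00.
Total = ¥6,434.55 + ¥0.00 = ¥6,434.55.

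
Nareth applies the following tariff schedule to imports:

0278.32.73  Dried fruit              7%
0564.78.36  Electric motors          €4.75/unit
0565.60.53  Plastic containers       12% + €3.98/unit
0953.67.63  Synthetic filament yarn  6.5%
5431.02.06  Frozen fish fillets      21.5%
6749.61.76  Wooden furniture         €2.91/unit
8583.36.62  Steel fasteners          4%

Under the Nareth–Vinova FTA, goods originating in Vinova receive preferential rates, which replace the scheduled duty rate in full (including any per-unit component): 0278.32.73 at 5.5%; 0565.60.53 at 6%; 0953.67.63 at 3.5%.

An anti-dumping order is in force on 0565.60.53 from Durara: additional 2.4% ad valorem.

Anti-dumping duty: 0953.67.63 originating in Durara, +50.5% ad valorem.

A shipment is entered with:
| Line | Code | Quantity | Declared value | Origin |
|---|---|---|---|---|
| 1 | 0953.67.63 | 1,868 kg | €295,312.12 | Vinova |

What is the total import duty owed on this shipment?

€10,335.92

Line 1 (0953.67.63, Vinova, 1,868 kg, €295,312.12):
Base rate for 0953.67.63 is 6.5%.
Origin Vinova qualifies under the Nareth–Vinova agreement and 0953.67.63 is covered: preferential rate 3.5% applies instead.
The additional-duty order on 0953.67.63 targets Durara, not Vinova; it does not apply.
Duty = €295,312.12 × 3.5% = €10,335.92.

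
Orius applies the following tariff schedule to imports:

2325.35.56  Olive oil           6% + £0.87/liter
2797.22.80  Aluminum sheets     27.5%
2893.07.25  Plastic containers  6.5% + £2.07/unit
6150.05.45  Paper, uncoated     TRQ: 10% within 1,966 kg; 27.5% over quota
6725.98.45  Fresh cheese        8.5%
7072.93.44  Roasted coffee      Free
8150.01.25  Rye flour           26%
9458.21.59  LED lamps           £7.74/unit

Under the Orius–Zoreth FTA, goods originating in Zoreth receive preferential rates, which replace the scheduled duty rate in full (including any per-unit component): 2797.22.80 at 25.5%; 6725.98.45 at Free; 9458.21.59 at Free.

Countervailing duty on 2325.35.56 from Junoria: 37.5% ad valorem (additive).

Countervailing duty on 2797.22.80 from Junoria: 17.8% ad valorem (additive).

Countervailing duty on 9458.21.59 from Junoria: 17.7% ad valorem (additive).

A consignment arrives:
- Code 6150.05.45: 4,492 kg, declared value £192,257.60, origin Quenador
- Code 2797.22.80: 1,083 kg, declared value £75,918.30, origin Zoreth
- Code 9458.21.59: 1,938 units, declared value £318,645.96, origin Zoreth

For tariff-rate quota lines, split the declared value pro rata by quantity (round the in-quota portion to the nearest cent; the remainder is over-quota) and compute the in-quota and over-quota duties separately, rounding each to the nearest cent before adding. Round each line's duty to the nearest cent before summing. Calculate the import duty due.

Line 1 (6150.05.45, Quenador, 4,492 kg, £192,257.60):
Code 6150.05.45 is under a tariff-rate quota (threshold 1,966 kg). In-quota: 1,966 kg at 10%; over-quota: 2,526 kg at 27.5%.
Pro-rata value split: in-quota = £192,257.60 × 1,966/4,492 = £84,144.80; over-quota = £192,257.60 − £84,144.80 = £108,112.80.
In-quota duty = £84,144.80 × 10% = £8,414.48. Over-quota duty = £108,112.80 × 27.5% = £29,731.02.
Line duty = £8,414.48 + £29,731.02 = £38,145.50.
Line 2 (2797.22.80, Zoreth, 1,083 kg, £75,918.30):
Base rate for 2797.22.80 is 27.5%.
Origin Zoreth qualifies under the Orius–Zoreth agreement and 2797.22.80 is covered: preferential rate 25.5% applies instead.
The additional-duty order on 2797.22.80 targets Junoria, not Zoreth; it does not apply.
Duty = £75,918.30 × 25.5% = £19,359.17.
Line 3 (9458.21.59, Zoreth, 1,938 units, £318,645.96):
Base rate for 9458.21.59 is £7.74/unit.
Origin Zoreth qualifies under the Orius–Zoreth agreement and 9458.21.59 is covered: preferential rate Free applies instead.
The additional-duty order on 9458.21.59 targets Junoria, not Zoreth; it does not apply.
Duty = £318,645.96 × 0% = £0.00.
Total = £38,145.50 + £19,359.17 + £0.00 = £57,504.67.

£57,504.67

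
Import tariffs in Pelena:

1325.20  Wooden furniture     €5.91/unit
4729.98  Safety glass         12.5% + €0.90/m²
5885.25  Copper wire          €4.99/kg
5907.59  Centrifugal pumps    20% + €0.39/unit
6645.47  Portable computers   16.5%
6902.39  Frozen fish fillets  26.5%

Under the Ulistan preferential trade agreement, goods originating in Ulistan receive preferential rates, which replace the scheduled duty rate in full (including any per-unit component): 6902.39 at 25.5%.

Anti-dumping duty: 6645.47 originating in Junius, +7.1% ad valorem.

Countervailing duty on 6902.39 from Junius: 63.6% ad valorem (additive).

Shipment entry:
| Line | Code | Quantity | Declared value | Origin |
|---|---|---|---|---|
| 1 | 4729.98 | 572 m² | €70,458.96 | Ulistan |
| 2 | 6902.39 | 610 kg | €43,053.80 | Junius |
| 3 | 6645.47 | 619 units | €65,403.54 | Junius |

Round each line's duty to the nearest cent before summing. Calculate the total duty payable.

Line 1 (4729.98, Ulistan, 572 m², €70,458.96):
Base rate for 4729.98 is 12.5% + €0.90/m².
Origin Ulistan is the FTA partner but 4729.98 is not on the preference list; base rate stands.
Duty = €70,458.96 × 12.5% + 572 × €0.90 = €9,322.17.
Line 2 (6902.39, Junius, 610 kg, €43,053.80):
Base rate for 6902.39 is 26.5%.
6902.39 has an FTA preferential rate, but origin Junius is not Ulistan; base rate stands.
Additional duty on 6902.39 from Junius: +63.6%. Applied ad valorem rate: 26.5% + 63.6% = 90.1%.
Duty = €43,053.80 × 90.1% = €38,791.47.
Line 3 (6645.47, Junius, 619 units, €65,403.54):
Base rate for 6645.47 is 16.5%.
Additional duty on 6645.47 from Junius: +7.1%. Applied ad valorem rate: 16.5% + 7.1% = 23.6%.
Duty = €65,403.54 × 23.6% = €15,435.24.
Total = €9,322.17 + €38,791.47 + €15,435.24 = €63,548.88.

€63,548.88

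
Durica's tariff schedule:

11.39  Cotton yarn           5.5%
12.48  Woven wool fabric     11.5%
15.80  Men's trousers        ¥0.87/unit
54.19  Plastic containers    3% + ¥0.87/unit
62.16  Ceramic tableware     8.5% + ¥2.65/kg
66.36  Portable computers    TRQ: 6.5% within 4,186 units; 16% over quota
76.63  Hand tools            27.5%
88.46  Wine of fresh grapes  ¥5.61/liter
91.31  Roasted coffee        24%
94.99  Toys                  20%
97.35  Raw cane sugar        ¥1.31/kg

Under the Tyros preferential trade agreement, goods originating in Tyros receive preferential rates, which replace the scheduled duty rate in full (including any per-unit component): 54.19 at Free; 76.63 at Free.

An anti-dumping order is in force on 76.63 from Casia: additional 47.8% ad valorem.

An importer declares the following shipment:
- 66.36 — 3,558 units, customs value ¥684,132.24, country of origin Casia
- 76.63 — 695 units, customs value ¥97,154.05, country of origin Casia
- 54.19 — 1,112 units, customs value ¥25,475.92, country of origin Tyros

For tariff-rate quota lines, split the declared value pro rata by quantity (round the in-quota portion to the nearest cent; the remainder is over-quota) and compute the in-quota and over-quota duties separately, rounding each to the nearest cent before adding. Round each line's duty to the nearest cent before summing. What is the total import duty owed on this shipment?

¥117,625.60

Line 1 (66.36, Casia, 3,558 units, ¥684,132.24):
Code 66.36 is under a tariff-rate quota (threshold 4,186 units). Quantity 3,558 units is within the quota, so the in-quota rate 6.5% applies to the full value.
Duty = ¥684,132.24 × 6.5% = ¥44,468.60.
Line 2 (76.63, Casia, 695 units, ¥97,154.05):
Base rate for 76.63 is 27.5%.
76.63 has an FTA preferential rate, but origin Casia is not Tyros; base rate stands.
Additional duty on 76.63 from Casia: +47.8%. Applied ad valorem rate: 27.5% + 47.8% = 75.3%.
Duty = ¥97,154.05 × 75.3% = ¥73,157.00.
Line 3 (54.19, Tyros, 1,112 units, ¥25,475.92):
Base rate for 54.19 is 3% + ¥0.87/unit.
Origin Tyros qualifies under the Durica–Tyros agreement and 54.19 is covered: preferential rate Free applies instead.
Duty = ¥25,475.92 × 0% = ¥0.00.
Total = ¥44,468.60 + ¥73,157.00 + ¥0.00 = ¥117,625.60.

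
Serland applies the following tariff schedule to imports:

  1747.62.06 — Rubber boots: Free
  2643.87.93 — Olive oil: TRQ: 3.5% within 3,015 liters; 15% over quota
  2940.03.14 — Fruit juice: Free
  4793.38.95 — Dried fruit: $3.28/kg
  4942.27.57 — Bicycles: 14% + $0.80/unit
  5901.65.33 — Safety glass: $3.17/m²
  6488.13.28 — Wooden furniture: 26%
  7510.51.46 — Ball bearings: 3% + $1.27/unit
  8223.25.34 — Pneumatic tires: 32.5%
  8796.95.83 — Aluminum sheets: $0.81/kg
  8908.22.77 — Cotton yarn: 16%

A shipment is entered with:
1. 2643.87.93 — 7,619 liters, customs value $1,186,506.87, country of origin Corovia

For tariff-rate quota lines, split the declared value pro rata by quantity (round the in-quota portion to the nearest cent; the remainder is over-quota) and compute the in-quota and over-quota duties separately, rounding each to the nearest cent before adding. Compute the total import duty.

$123,980.55

Line 1 (2643.87.93, Corovia, 7,619 liters, $1,186,506.87):
Code 2643.87.93 is under a tariff-rate quota (threshold 3,015 liters). In-quota: 3,015 liters at 3.5%; over-quota: 4,604 liters at 15%.
Pro-rata value split: in-quota = $1,186,506.87 × 3,015/7,619 = $469,525.95; over-quota = $1,186,506.87 − $469,525.95 = $716,980.92.
In-quota duty = $469,525.95 × 3.5% = $16,433.41. Over-quota duty = $716,980.92 × 15% = $107,547.14.
Line duty = $16,433.41 + $107,547.14 = $123,980.55.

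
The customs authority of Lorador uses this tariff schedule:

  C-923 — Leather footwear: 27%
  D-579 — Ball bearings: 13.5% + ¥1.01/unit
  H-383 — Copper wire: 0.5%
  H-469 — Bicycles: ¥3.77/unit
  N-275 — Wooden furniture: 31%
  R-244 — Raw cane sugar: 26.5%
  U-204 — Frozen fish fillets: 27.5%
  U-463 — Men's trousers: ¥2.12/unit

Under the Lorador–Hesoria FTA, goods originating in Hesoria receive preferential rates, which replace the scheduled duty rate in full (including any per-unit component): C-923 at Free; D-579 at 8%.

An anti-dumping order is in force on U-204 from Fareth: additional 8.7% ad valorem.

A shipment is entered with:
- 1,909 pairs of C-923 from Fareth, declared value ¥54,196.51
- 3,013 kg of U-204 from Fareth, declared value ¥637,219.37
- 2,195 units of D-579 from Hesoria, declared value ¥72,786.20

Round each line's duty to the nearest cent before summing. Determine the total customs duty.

Line 1 (C-923, Fareth, 1,909 pairs, ¥54,196.51):
Base rate for C-923 is 27%.
C-923 has an FTA preferential rate, but origin Fareth is not Hesoria; base rate stands.
Duty = ¥54,196.51 × 27% = ¥14,633.06.
Line 2 (U-204, Fareth, 3,013 kg, ¥637,219.37):
Base rate for U-204 is 27.5%.
Additional duty on U-204 from Fareth: +8.7%. Applied ad valorem rate: 27.5% + 8.7% = 36.2%.
Duty = ¥637,219.37 × 36.2% = ¥230,673.41.
Line 3 (D-579, Hesoria, 2,195 units, ¥72,786.20):
Base rate for D-579 is 13.5% + ¥1.01/unit.
Origin Hesoria qualifies under the Lorador–Hesoria agreement and D-579 is covered: preferential rate 8% applies instead.
Duty = ¥72,786.20 × 8% = ¥5,822.90.
Total = ¥14,633.06 + ¥230,673.41 + ¥5,822.90 = ¥251,129.37.

¥251,129.37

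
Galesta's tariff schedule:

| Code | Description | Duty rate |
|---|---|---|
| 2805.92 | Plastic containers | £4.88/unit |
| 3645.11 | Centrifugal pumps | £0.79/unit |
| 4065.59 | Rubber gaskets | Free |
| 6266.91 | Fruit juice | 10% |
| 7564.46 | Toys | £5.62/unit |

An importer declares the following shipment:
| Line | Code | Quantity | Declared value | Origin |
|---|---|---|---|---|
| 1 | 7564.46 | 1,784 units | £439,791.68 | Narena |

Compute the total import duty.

£10,026.08

Line 1 (7564.46, Narena, 1,784 units, £439,791.68):
Base rate for 7564.46 is £5.62/unit.
Duty = 1,784 × £5.62 = £10,026.08.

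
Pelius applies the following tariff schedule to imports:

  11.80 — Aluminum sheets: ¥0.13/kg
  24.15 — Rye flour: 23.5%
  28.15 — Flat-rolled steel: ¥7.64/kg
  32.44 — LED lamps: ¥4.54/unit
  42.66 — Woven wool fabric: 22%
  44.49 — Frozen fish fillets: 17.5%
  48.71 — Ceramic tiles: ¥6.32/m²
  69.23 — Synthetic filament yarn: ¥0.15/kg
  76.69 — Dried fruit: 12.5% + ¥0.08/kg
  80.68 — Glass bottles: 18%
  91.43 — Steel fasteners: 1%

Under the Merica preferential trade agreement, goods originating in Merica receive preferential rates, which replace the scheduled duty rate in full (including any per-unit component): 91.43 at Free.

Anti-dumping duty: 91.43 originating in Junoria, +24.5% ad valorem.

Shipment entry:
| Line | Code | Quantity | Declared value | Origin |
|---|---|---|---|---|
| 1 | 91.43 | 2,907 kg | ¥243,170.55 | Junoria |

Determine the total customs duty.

¥62,008.49

Line 1 (91.43, Junoria, 2,907 kg, ¥243,170.55):
Base rate for 91.43 is 1%.
91.43 has an FTA preferential rate, but origin Junoria is not Merica; base rate stands.
Additional duty on 91.43 from Junoria: +24.5%. Applied ad valorem rate: 1% + 24.5% = 25.5%.
Duty = ¥243,170.55 × 25.5% = ¥62,008.49.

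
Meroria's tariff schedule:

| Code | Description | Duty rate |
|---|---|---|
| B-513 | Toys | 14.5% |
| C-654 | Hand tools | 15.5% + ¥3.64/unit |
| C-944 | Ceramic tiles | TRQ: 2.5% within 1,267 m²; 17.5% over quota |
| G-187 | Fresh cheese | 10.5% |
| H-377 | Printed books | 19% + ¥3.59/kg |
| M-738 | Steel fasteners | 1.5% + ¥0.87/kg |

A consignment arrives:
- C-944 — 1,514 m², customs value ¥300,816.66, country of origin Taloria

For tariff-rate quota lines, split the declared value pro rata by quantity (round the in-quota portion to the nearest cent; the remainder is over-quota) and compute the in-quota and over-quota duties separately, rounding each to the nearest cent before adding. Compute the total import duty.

¥14,881.89

Line 1 (C-944, Taloria, 1,514 m², ¥300,816.66):
Code C-944 is under a tariff-rate quota (threshold 1,267 m²). In-quota: 1,267 m² at 2.5%; over-quota: 247 m² at 17.5%.
Pro-rata value split: in-quota = ¥300,816.66 × 1,267/1,514 = ¥251,740.23; over-quota = ¥300,816.66 − ¥251,740.23 = ¥49,076.43.
In-quota duty = ¥251,740.23 × 2.5% = ¥6,293.51. Over-quota duty = ¥49,076.43 × 17.5% = ¥8,588.38.
Line duty = ¥6,293.51 + ¥8,588.38 = ¥14,881.89.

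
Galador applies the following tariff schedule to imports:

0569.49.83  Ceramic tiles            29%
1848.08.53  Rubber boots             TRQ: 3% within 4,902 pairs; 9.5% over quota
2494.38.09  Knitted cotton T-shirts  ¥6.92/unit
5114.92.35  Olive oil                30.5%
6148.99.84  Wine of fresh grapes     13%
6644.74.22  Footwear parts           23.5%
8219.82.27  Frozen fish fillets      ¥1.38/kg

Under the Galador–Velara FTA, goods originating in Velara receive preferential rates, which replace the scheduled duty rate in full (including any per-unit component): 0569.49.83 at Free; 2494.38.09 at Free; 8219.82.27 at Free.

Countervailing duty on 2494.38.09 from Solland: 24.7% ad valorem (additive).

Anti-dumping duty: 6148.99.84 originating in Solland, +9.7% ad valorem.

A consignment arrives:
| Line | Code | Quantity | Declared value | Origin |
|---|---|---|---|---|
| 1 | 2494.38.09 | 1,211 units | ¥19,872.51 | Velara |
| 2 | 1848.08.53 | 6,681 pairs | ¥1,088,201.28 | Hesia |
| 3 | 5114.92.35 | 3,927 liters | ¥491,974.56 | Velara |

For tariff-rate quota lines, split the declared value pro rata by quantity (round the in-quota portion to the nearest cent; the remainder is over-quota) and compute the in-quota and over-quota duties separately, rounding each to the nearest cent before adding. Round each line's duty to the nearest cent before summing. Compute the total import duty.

Line 1 (2494.38.09, Velara, 1,211 units, ¥19,872.51):
Base rate for 2494.38.09 is ¥6.92/unit.
Origin Velara qualifies under the Galador–Velara agreement and 2494.38.09 is covered: preferential rate Free applies instead.
The additional-duty order on 2494.38.09 targets Solland, not Velara; it does not apply.
Duty = ¥19,872.51 × 0% = ¥0.00.
Line 2 (1848.08.53, Hesia, 6,681 pairs, ¥1,088,201.28):
Code 1848.08.53 is under a tariff-rate quota (threshold 4,902 pairs). In-quota: 4,902 pairs at 3%; over-quota: 1,779 pairs at 9.5%.
Pro-rata value split: in-quota = ¥1,088,201.28 × 4,902/6,681 = ¥798,437.76; over-quota = ¥1,088,201.28 − ¥798,437.76 = ¥289,763.52.
In-quota duty = ¥798,437.76 × 3% = ¥23,953.13. Over-quota duty = ¥289,763.52 × 9.5% = ¥27,527.53.
Line duty = ¥23,953.13 + ¥27,527.53 = ¥51,480.66.
Line 3 (5114.92.35, Velara, 3,927 liters, ¥491,974.56):
Base rate for 5114.92.35 is 30.5%.
Origin Velara is the FTA partner but 5114.92.35 is not on the preference list; base rate stands.
Duty = ¥491,974.56 × 30.5% = ¥150,052.24.
Total = ¥0.00 + ¥51,480.66 + ¥150,052.24 = ¥201,532.90.

¥201,532.90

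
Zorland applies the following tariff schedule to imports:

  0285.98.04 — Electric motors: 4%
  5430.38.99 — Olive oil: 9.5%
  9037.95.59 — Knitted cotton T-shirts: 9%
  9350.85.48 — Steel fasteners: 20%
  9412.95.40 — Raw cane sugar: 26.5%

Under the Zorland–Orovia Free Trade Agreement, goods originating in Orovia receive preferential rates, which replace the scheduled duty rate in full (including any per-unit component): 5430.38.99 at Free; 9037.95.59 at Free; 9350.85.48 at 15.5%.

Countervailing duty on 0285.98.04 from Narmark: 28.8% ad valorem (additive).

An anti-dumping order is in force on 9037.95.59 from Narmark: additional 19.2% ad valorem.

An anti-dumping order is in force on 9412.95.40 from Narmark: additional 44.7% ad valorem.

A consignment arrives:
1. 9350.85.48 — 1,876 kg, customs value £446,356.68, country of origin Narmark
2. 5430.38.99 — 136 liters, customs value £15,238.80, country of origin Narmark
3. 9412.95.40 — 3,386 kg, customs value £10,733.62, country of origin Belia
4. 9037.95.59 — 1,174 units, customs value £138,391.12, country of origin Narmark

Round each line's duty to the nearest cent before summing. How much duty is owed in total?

Line 1 (9350.85.48, Narmark, 1,876 kg, £446,356.68):
Base rate for 9350.85.48 is 20%.
9350.85.48 has an FTA preferential rate, but origin Narmark is not Orovia; base rate stands.
Duty = £446,356.68 × 20% = £89,271.34.
Line 2 (5430.38.99, Narmark, 136 liters, £15,238.80):
Base rate for 5430.38.99 is 9.5%.
5430.38.99 has an FTA preferential rate, but origin Narmark is not Orovia; base rate stands.
Duty = £15,238.80 × 9.5% = £1,447.69.
Line 3 (9412.95.40, Belia, 3,386 kg, £10,733.62):
Base rate for 9412.95.40 is 26.5%.
The additional-duty order on 9412.95.40 targets Narmark, not Belia; it does not apply.
Duty = £10,733.62 × 26.5% = £2,844.41.
Line 4 (9037.95.59, Narmark, 1,174 units, £138,391.12):
Base rate for 9037.95.59 is 9%.
9037.95.59 has an FTA preferential rate, but origin Narmark is not Orovia; base rate stands.
Additional duty on 9037.95.59 from Narmark: +19.2%. Applied ad valorem rate: 9% + 19.2% = 28.2%.
Duty = £138,391.12 × 28.2% = £39,026.30.
Total = £89,271.34 + £1,447.69 + £2,844.41 + £39,026.30 = £132,589.74.

£132,589.74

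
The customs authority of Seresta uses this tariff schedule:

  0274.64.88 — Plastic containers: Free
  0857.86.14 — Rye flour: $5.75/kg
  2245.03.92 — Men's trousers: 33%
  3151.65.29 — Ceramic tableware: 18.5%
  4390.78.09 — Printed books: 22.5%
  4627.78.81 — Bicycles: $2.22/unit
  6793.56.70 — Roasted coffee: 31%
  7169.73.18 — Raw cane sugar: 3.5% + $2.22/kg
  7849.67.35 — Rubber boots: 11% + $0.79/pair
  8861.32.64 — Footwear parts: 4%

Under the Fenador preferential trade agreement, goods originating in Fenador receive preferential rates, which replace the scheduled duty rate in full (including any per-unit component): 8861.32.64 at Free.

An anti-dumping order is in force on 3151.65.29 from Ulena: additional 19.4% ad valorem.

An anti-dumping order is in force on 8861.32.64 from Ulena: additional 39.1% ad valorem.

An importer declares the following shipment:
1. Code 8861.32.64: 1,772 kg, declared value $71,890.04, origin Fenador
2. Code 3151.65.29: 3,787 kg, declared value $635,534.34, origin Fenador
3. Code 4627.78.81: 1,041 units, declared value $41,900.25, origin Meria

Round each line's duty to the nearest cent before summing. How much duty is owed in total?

$119,884.87

Line 1 (8861.32.64, Fenador, 1,772 kg, $71,890.04):
Base rate for 8861.32.64 is 4%.
Origin Fenador qualifies under the Seresta–Fenador agreement and 8861.32.64 is covered: preferential rate Free applies instead.
The additional-duty order on 8861.32.64 targets Ulena, not Fenador; it does not apply.
Duty = $71,890.04 × 0% = $0.00.
Line 2 (3151.65.29, Fenador, 3,787 kg, $635,534.34):
Base rate for 3151.65.29 is 18.5%.
Origin Fenador is the FTA partner but 3151.65.29 is not on the preference list; base rate stands.
The additional-duty order on 3151.65.29 targets Ulena, not Fenador; it does not apply.
Duty = $635,534.34 × 18.5% = $117,573.85.
Line 3 (4627.78.81, Meria, 1,041 units, $41,900.25):
Base rate for 4627.78.81 is $2.22/unit.
Duty = 1,041 × $2.22 = $2,311.02.
Total = $0.00 + $117,573.85 + $2,311.02 = $119,884.87.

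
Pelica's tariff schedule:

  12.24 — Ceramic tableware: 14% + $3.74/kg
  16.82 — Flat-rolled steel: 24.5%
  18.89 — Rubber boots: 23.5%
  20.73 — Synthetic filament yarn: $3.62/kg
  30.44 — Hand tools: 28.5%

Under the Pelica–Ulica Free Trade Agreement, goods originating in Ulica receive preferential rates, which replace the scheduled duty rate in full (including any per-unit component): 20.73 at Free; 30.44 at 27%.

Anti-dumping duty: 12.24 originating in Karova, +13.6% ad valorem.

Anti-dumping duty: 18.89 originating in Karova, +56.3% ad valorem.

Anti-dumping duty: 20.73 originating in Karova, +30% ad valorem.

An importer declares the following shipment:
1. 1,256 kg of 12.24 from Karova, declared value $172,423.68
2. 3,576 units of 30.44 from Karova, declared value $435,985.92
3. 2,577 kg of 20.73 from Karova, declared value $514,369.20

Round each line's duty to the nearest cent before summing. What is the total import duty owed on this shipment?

Line 1 (12.24, Karova, 1,256 kg, $172,423.68):
Base rate for 12.24 is 14% + $3.74/kg.
Additional duty on 12.24 from Karova: +13.6%. Applied ad valorem rate: 14% + 13.6% = 27.6%.
Duty = $172,423.68 × 27.6% + 1,256 × $3.74 = $52,286.38.
Line 2 (30.44, Karova, 3,576 units, $435,985.92):
Base rate for 30.44 is 28.5%.
30.44 has an FTA preferential rate, but origin Karova is not Ulica; base rate stands.
Duty = $435,985.92 × 28.5% = $124,255.99.
Line 3 (20.73, Karova, 2,577 kg, $514,369.20):
Base rate for 20.73 is $3.62/kg.
20.73 has an FTA preferential rate, but origin Karova is not Ulica; base rate stands.
Additional duty on 20.73 from Karova: +30% ad valorem. Applied ad valorem rate = 30%.
Duty = $514,369.20 × 30% + 2,577 × $3.62 = $163,639.50.
Total = $52,286.38 + $124,255.99 + $163,639.50 = $340,181.87.

$340,181.87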